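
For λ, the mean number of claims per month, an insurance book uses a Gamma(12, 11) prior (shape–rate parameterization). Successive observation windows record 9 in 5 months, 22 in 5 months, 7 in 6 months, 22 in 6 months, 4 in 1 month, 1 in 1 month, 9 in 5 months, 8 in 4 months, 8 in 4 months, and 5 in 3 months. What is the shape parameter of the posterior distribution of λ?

Total count: 9 + 22 + 7 + 22 + 4 + 1 + 9 + 8 + 8 + 5 = 95.
Total exposure: 5 + 5 + 6 + 6 + 1 + 1 + 5 + 4 + 4 + 3 = 40 months.
Gamma(α, β) with Poisson data over total exposure Σt gives posterior Gamma(α+Σx, β+Σt) = Gamma(107, 51).

107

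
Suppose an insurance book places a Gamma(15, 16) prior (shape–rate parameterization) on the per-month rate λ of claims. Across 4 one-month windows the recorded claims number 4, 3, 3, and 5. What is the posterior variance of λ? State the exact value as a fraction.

Total count: 4 + 3 + 3 + 5 = 15.
Total exposure: 4 months.
Gamma(α, β) with Poisson data over total exposure Σt gives posterior Gamma(α+Σx, β+Σt) = Gamma(30, 20).
Posterior variance = α'/β'² = 30/400 = 3/40.

3/40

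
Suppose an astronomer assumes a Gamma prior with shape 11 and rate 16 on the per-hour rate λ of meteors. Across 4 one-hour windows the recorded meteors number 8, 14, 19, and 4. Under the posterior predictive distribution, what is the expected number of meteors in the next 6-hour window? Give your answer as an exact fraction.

84/5

Total count: 8 + 14 + 19 + 4 = 45.
Total exposure: 4 hours.
The Gamma prior is conjugate for the Poisson rate, so λ | data ~ Gamma(11+45, 16+4) = Gamma(56, 20).
Predictive mean over a 6-hour window = T·E[λ|data] = 6·56/20 = 84/5.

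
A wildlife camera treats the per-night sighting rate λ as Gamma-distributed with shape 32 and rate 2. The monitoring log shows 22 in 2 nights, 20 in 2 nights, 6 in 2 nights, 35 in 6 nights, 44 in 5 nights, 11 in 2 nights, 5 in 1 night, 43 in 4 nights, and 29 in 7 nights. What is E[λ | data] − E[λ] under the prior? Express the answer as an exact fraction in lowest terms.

Total count: 22 + 20 + 6 + 35 + 44 + 11 + 5 + 43 + 29 = 215.
Total exposure: 2 + 2 + 2 + 6 + 5 + 2 + 1 + 4 + 7 = 31 nights.
Posterior: α' = 32 + 215 = 247, β' = 2 + 31 = 33.
Posterior mean = 247/33 = 247/33; prior mean = 32/2 = 16. Difference = 247/33 − 16 = -281/33.

-281/33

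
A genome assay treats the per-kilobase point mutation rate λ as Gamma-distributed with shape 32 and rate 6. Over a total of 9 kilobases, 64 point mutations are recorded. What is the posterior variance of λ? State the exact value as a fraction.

32/75

Total count 64 over total exposure 9 kilobases.
By Gamma–Poisson conjugacy, the posterior is Gamma(α + Σx, β + Σt) = Gamma(32 + 64, 6 + 9) = Gamma(96, 15).
Posterior variance = α'/β'² = 96/225 = 32/75.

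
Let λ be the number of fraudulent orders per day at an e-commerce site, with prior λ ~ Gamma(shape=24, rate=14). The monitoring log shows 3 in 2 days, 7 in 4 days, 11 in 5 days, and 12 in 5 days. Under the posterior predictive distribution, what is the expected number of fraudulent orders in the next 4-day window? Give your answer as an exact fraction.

Total count: 3 + 7 + 11 + 12 = 33.
Total exposure: 2 + 4 + 5 + 5 = 16 days.
By Gamma–Poisson conjugacy, the posterior is Gamma(α + Σx, β + Σt) = Gamma(24 + 33, 14 + 16) = Gamma(57, 30).
Predictive mean over a 4-day window = T·E[λ|data] = 4·57/30 = 38/5.

38/5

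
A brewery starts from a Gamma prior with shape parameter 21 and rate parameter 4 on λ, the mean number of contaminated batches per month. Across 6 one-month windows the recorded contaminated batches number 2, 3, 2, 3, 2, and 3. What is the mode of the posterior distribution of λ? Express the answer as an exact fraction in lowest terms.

7/2

Total count: 2 + 3 + 2 + 3 + 2 + 3 = 15.
Total exposure: 6 months.
The Gamma prior is conjugate for the Poisson rate, so λ | data ~ Gamma(21+15, 4+6) = Gamma(36, 10).
Posterior mode = (α'−1)/β' = 35/10 = 7/2.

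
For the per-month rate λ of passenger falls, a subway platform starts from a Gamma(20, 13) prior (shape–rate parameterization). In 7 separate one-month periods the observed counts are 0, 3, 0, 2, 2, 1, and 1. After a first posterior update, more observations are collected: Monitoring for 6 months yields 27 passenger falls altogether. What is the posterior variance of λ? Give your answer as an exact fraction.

Total count: 0 + 3 + 0 + 2 + 2 + 1 + 1 = 9.
Total exposure: 7 months.
After the first batch: Gamma(20 + 9, 13 + 7) = Gamma(29, 20).
Total count 27 over total exposure 6 months.
After the second batch: Gamma(29 + 27, 20 + 6) = Gamma(56, 26).
Posterior variance = α'/β'² = 56/676 = 14/169.

14/169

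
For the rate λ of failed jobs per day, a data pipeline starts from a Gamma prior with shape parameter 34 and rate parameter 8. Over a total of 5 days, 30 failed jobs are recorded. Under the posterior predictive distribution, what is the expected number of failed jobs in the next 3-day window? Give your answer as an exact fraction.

192/13

Total count 30 over total exposure 5 days.
The Gamma prior is conjugate for the Poisson rate, so λ | data ~ Gamma(34+30, 8+5) = Gamma(64, 13).
Predictive mean over a 3-day window = T·E[λ|data] = 3·64/13 = 192/13.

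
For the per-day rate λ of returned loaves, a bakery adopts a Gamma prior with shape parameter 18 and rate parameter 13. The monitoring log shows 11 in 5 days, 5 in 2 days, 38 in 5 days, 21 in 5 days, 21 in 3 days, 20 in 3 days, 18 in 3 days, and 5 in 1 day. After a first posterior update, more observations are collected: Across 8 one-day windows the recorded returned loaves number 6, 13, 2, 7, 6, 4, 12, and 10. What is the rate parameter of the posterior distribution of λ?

Total count: 11 + 5 + 38 + 21 + 21 + 20 + 18 + 5 = 139.
Total exposure: 5 + 2 + 5 + 5 + 3 + 3 + 3 + 1 = 27 days.
After the first batch: Gamma(18 + 139, 13 + 27) = Gamma(157, 40).
Total count: 6 + 13 + 2 + 7 + 6 + 4 + 12 + 10 = 60.
Total exposure: 8 days.
After the second batch: Gamma(157 + 60, 40 + 8) = Gamma(217, 48).

48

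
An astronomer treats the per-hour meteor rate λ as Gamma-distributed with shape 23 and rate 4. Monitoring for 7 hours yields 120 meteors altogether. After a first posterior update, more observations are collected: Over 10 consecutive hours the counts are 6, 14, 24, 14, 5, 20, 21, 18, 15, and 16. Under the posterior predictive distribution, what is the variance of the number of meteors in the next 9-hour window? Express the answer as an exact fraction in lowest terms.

8880/49

Total count 120 over total exposure 7 hours.
After the first batch: Gamma(23 + 120, 4 + 7) = Gamma(143, 11).
Total count: 6 + 14 + 24 + 14 + 5 + 20 + 21 + 18 + 15 + 16 = 153.
Total exposure: 10 hours.
After the second batch: Gamma(143 + 153, 11 + 10) = Gamma(296, 21).
The posterior predictive for a window of length T is Negative Binomial with variance T·α'·(β'+T)/β'² = 9·296·30/441 = 8880/49.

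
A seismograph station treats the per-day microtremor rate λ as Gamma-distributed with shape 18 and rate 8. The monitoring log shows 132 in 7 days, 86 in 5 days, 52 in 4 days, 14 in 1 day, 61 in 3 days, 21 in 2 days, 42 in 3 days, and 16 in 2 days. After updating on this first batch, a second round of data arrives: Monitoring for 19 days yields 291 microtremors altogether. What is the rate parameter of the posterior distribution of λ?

54

Total count: 132 + 86 + 52 + 14 + 61 + 21 + 42 + 16 = 424.
Total exposure: 7 + 5 + 4 + 1 + 3 + 2 + 3 + 2 = 27 days.
After the first batch: Gamma(18 + 424, 8 + 27) = Gamma(442, 35).
Total count 291 over total exposure 19 days.
After the second batch: Gamma(442 + 291, 35 + 19) = Gamma(733, 54).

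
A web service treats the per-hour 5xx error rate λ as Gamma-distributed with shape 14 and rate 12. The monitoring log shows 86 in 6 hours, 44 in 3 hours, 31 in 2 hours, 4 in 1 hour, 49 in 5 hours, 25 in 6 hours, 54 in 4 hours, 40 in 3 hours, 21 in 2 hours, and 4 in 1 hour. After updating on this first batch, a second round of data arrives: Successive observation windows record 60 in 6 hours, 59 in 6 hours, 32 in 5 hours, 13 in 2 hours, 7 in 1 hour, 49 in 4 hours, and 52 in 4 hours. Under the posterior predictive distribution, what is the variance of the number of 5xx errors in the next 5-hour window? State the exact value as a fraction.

251160/5329

Total count: 86 + 44 + 31 + 4 + 49 + 25 + 54 + 40 + 21 + 4 = 358.
Total exposure: 6 + 3 + 2 + 1 + 5 + 6 + 4 + 3 + 2 + 1 = 33 hours.
After the first batch: Gamma(14 + 358, 12 + 33) = Gamma(372, 45).
Total count: 60 + 59 + 32 + 13 + 7 + 49 + 52 = 272.
Total exposure: 6 + 6 + 5 + 2 + 1 + 4 + 4 = 28 hours.
After the second batch: Gamma(372 + 272, 45 + 28) = Gamma(644, 73).
The posterior predictive for a window of length T is Negative Binomial with variance T·α'·(β'+T)/β'² = 5·644·78/5329 = 251160/5329.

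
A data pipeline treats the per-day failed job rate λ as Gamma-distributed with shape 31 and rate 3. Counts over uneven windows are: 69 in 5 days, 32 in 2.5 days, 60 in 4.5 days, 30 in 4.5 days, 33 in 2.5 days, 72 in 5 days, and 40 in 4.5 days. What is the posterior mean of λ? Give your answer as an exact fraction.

734/63

Total count: 69 + 32 + 60 + 30 + 33 + 72 + 40 = 336.
Total exposure: 5 + 2.5 + 4.5 + 4.5 + 2.5 + 5 + 4.5 = 28.5 days.
Gamma(α, β) with Poisson data over total exposure Σt gives posterior Gamma(α+Σx, β+Σt) = Gamma(367, 63/2).
Posterior mean = α'/β' = 367/(63/2) = 734/63.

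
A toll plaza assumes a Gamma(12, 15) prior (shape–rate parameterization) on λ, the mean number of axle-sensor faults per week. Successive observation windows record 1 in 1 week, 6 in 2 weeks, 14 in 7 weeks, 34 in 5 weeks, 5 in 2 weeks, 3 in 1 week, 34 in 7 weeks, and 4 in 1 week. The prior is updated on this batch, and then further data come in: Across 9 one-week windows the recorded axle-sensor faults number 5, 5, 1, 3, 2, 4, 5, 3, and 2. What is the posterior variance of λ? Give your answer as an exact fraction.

Total count: 1 + 6 + 14 + 34 + 5 + 3 + 34 + 4 = 101.
Total exposure: 1 + 2 + 7 + 5 + 2 + 1 + 7 + 1 = 26 weeks.
After the first batch: Gamma(12 + 101, 15 + 26) = Gamma(113, 41).
Total count: 5 + 5 + 1 + 3 + 2 + 4 + 5 + 3 + 2 = 30.
Total exposure: 9 weeks.
After the second batch: Gamma(113 + 30, 41 + 9) = Gamma(143, 50).
Posterior variance = α'/β'² = 143/2500.

143/2500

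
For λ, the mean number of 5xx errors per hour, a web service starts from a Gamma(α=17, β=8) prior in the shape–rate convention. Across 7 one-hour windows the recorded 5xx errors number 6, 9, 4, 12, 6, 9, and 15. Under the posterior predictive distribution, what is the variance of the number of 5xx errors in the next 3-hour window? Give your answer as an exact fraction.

468/25

Total count: 6 + 9 + 4 + 12 + 6 + 9 + 15 = 61.
Total exposure: 7 hours.
Gamma(α, β) with Poisson data over total exposure Σt gives posterior Gamma(α+Σx, β+Σt) = Gamma(78, 15).
The posterior predictive for a window of length T is Negative Binomial with variance T·α'·(β'+T)/β'² = 3·78·18/225 = 468/25.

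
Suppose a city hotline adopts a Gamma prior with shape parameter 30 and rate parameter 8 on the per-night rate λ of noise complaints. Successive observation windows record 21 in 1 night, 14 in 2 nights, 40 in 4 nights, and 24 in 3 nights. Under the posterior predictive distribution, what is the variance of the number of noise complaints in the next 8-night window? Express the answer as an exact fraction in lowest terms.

Total count: 21 + 14 + 40 + 24 = 99.
Total exposure: 1 + 2 + 4 + 3 = 10 nights.
By Gamma–Poisson conjugacy, the posterior is Gamma(α + Σx, β + Σt) = Gamma(30 + 99, 8 + 10) = Gamma(129, 18).
The posterior predictive for a window of length T is Negative Binomial with variance T·α'·(β'+T)/β'² = 8·129·26/324 = 2236/27.

2236/27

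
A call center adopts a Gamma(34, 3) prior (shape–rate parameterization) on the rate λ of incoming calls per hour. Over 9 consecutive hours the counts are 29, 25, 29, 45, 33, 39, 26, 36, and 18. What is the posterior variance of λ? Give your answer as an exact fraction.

Total count: 29 + 25 + 29 + 45 + 33 + 39 + 26 + 36 + 18 = 280.
Total exposure: 9 hours.
Conjugate update: add total count to the shape and total exposure to the rate, giving Gamma(314, 12).
Posterior variance = α'/β'² = 314/144 = 157/72.

157/72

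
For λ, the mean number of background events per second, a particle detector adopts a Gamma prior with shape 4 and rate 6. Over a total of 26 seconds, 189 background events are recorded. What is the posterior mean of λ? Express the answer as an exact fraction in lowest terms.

193/32

Total count 189 over total exposure 26 seconds.
Gamma(α, β) with Poisson data over total exposure Σt gives posterior Gamma(α+Σx, β+Σt) = Gamma(193, 32).
Posterior mean = α'/β' = 193/32.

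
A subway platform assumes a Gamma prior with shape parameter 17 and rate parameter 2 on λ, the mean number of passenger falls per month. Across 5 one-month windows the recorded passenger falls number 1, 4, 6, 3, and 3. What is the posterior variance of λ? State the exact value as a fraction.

Total count: 1 + 4 + 6 + 3 + 3 = 17.
Total exposure: 5 months.
Gamma(α, β) with Poisson data over total exposure Σt gives posterior Gamma(α+Σx, β+Σt) = Gamma(34, 7).
Posterior variance = α'/β'² = 34/49.

34/49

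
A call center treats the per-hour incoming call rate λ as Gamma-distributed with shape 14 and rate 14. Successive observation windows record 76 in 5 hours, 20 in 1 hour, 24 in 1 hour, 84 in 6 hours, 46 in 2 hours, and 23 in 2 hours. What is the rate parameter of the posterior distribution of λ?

Total count: 76 + 20 + 24 + 84 + 46 + 23 = 273.
Total exposure: 5 + 1 + 1 + 6 + 2 + 2 = 17 hours.
By Gamma–Poisson conjugacy, the posterior is Gamma(α + Σx, β + Σt) = Gamma(14 + 273, 14 + 17) = Gamma(287, 31).

31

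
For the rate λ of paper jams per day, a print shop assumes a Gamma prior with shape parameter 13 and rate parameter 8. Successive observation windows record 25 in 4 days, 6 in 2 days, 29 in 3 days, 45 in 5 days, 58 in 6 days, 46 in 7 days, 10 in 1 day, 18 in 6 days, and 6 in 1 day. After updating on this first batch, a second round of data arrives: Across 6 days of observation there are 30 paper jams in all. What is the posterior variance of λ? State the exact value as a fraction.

Total count: 25 + 6 + 29 + 45 + 58 + 46 + 10 + 18 + 6 = 243.
Total exposure: 4 + 2 + 3 + 5 + 6 + 7 + 1 + 6 + 1 = 35 days.
After the first batch: Gamma(13 + 243, 8 + 35) = Gamma(256, 43).
Total count 30 over total exposure 6 days.
After the second batch: Gamma(256 + 30, 43 + 6) = Gamma(286, 49).
Posterior variance = α'/β'² = 286/2401.

286/2401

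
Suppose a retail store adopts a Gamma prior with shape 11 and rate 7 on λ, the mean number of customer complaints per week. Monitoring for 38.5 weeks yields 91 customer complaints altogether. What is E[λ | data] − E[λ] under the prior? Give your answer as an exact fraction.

Total count 91 over total exposure 38.5 weeks.
Conjugate update: add total count to the shape and total exposure to the rate, giving Gamma(102, 91/2).
Posterior mean = 102/(91/2) = 204/91; prior mean = 11/7 = 11/7. Difference = 204/91 − 11/7 = 61/91.

61/91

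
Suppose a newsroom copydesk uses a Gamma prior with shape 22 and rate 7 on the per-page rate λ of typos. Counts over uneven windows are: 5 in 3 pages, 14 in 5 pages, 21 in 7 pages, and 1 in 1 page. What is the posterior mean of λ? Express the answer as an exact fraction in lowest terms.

63/23

Total count: 5 + 14 + 21 + 1 = 41.
Total exposure: 3 + 5 + 7 + 1 = 16 pages.
Posterior: α' = 22 + 41 = 63, β' = 7 + 16 = 23.
Posterior mean = α'/β' = 63/23.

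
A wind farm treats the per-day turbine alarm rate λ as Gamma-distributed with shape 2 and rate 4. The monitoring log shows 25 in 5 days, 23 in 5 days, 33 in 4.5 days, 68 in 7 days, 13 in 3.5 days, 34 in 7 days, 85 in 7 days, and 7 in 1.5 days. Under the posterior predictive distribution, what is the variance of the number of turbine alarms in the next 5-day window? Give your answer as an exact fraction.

287100/7921

Total count: 25 + 23 + 33 + 68 + 13 + 34 + 85 + 7 = 288.
Total exposure: 5 + 5 + 4.5 + 7 + 3.5 + 7 + 7 + 1.5 = 40.5 days.
The Gamma prior is conjugate for the Poisson rate, so λ | data ~ Gamma(2+288, 4+40.5) = Gamma(290, 89/2).
The posterior predictive for a window of length T is Negative Binomial with variance T·α'·(β'+T)/β'² = 5·290·(99/2)/(7921/4) = 287100/7921.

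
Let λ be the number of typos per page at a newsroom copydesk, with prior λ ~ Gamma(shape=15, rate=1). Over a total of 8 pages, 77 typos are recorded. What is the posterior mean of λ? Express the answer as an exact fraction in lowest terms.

Total count 77 over total exposure 8 pages.
Posterior: α' = 15 + 77 = 92, β' = 1 + 8 = 9.
Posterior mean = α'/β' = 92/9.

92/9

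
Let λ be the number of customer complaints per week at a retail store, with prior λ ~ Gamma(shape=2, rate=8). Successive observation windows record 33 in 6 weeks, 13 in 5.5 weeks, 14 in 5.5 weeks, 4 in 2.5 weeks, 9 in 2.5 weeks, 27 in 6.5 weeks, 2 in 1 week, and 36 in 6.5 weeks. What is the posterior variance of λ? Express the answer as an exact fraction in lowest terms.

Total count: 33 + 13 + 14 + 4 + 9 + 27 + 2 + 36 = 138.
Total exposure: 6 + 5.5 + 5.5 + 2.5 + 2.5 + 6.5 + 1 + 6.5 = 36 weeks.
Gamma(α, β) with Poisson data over total exposure Σt gives posterior Gamma(α+Σx, β+Σt) = Gamma(140, 44).
Posterior variance = α'/β'² = 140/1936 = 35/484.

35/484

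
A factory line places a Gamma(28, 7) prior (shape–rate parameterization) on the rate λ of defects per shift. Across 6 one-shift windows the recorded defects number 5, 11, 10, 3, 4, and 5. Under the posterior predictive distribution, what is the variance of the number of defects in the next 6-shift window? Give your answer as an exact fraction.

7524/169

Total count: 5 + 11 + 10 + 3 + 4 + 5 = 38.
Total exposure: 6 shifts.
The Gamma prior is conjugate for the Poisson rate, so λ | data ~ Gamma(28+38, 7+6) = Gamma(66, 13).
The posterior predictive for a window of length T is Negative Binomial with variance T·α'·(β'+T)/β'² = 6·66·19/169 = 7524/169.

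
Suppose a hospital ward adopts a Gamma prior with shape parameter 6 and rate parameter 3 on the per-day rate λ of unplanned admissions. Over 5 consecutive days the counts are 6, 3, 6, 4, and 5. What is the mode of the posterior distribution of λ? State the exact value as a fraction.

29/8

Total count: 6 + 3 + 6 + 4 + 5 = 24.
Total exposure: 5 days.
Gamma(α, β) with Poisson data over total exposure Σt gives posterior Gamma(α+Σx, β+Σt) = Gamma(30, 8).
Posterior mode = (α'−1)/β' = 29/8.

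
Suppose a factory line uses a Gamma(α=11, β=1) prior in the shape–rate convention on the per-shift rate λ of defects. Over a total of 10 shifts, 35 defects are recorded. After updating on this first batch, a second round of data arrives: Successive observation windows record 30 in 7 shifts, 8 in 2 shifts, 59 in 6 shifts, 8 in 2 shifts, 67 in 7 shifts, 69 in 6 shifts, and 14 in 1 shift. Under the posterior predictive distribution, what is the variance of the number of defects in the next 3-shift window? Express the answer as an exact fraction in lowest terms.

645/28

Total count 35 over total exposure 10 shifts.
After the first batch: Gamma(11 + 35, 1 + 10) = Gamma(46, 11).
Total count: 30 + 8 + 59 + 8 + 67 + 69 + 14 = 255.
Total exposure: 7 + 2 + 6 + 2 + 7 + 6 + 1 = 31 shifts.
After the second batch: Gamma(46 + 255, 11 + 31) = Gamma(301, 42).
The posterior predictive for a window of length T is Negative Binomial with variance T·α'·(β'+T)/β'² = 3·301·45/1764 = 645/28.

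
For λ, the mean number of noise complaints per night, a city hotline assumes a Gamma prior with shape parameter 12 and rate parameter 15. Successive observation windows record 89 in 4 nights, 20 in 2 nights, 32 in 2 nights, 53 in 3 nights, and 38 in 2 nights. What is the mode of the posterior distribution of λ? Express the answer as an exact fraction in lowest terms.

Total count: 89 + 20 + 32 + 53 + 38 = 232.
Total exposure: 4 + 2 + 2 + 3 + 2 = 13 nights.
By Gamma–Poisson conjugacy, the posterior is Gamma(α + Σx, β + Σt) = Gamma(12 + 232, 15 + 13) = Gamma(244, 28).
Posterior mode = (α'−1)/β' = 243/28.

243/28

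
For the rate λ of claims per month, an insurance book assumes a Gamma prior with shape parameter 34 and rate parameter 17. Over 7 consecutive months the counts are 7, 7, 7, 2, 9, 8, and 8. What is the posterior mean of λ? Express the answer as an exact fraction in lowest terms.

Total count: 7 + 7 + 7 + 2 + 9 + 8 + 8 = 48.
Total exposure: 7 months.
Posterior: α' = 34 + 48 = 82, β' = 17 + 7 = 24.
Posterior mean = α'/β' = 82/24 = 41/12.

41/12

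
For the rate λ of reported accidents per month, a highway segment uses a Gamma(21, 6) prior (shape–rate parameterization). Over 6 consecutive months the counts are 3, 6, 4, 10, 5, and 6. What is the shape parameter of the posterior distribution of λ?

Total count: 3 + 6 + 4 + 10 + 5 + 6 = 34.
Total exposure: 6 months.
Conjugate update: add total count to the shape and total exposure to the rate, giving Gamma(55, 12).

55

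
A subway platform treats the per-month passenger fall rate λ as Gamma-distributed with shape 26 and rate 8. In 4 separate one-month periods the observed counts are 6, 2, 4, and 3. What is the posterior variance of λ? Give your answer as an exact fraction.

Total count: 6 + 2 + 4 + 3 = 15.
Total exposure: 4 months.
Gamma(α, β) with Poisson data over total exposure Σt gives posterior Gamma(α+Σx, β+Σt) = Gamma(41, 12).
Posterior variance = α'/β'² = 41/144.

41/144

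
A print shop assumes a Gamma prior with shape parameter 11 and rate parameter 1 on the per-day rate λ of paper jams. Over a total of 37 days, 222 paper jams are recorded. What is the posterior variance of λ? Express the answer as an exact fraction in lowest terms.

233/1444

Total count 222 over total exposure 37 days.
Conjugate update: add total count to the shape and total exposure to the rate, giving Gamma(233, 38).
Posterior variance = α'/β'² = 233/1444.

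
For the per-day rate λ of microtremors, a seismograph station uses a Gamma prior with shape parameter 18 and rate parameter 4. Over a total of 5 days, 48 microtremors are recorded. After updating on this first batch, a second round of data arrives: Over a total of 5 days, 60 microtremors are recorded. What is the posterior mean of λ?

Total count 48 over total exposure 5 days.
After the first batch: Gamma(18 + 48, 4 + 5) = Gamma(66, 9).
Total count 60 over total exposure 5 days.
After the second batch: Gamma(66 + 60, 9 + 5) = Gamma(126, 14).
Posterior mean = α'/β' = 126/14 = 9.

9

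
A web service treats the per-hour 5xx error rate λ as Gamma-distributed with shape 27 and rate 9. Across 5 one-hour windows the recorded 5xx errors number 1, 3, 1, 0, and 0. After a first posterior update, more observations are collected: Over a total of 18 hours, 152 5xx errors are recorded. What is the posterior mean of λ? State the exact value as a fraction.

Total count: 1 + 3 + 1 + 0 + 0 = 5.
Total exposure: 5 hours.
After the first batch: Gamma(27 + 5, 9 + 5) = Gamma(32, 14).
Total count 152 over total exposure 18 hours.
After the second batch: Gamma(32 + 152, 14 + 18) = Gamma(184, 32).
Posterior mean = α'/β' = 184/32 = 23/4.

23/4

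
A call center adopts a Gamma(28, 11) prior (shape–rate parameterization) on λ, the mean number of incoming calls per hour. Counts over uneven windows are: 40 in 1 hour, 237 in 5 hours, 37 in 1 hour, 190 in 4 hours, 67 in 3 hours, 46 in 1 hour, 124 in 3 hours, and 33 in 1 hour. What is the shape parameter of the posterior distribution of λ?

Total count: 40 + 237 + 37 + 190 + 67 + 46 + 124 + 33 = 774.
Total exposure: 1 + 5 + 1 + 4 + 3 + 1 + 3 + 1 = 19 hours.
Gamma(α, β) with Poisson data over total exposure Σt gives posterior Gamma(α+Σx, β+Σt) = Gamma(802, 30).

802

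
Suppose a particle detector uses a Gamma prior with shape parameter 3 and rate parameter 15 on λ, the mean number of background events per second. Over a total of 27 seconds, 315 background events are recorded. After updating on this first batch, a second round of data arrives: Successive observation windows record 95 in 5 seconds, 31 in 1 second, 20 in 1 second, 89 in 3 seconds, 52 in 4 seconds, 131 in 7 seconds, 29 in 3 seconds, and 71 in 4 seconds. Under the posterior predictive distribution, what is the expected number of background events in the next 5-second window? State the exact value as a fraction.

418/7

Total count 315 over total exposure 27 seconds.
After the first batch: Gamma(3 + 315, 15 + 27) = Gamma(318, 42).
Total count: 95 + 31 + 20 + 89 + 52 + 131 + 29 + 71 = 518.
Total exposure: 5 + 1 + 1 + 3 + 4 + 7 + 3 + 4 = 28 seconds.
After the second batch: Gamma(318 + 518, 42 + 28) = Gamma(836, 70).
Predictive mean over a 5-second window = T·E[λ|data] = 5·836/70 = 418/7.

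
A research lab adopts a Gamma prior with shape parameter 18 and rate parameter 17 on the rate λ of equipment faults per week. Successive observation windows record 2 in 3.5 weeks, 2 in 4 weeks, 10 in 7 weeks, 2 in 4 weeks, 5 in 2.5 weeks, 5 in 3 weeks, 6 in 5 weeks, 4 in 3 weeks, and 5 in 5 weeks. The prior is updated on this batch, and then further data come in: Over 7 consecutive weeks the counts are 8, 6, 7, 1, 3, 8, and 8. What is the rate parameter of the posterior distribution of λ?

61

Total count: 2 + 2 + 10 + 2 + 5 + 5 + 6 + 4 + 5 = 41.
Total exposure: 3.5 + 4 + 7 + 4 + 2.5 + 3 + 5 + 3 + 5 = 37 weeks.
After the first batch: Gamma(18 + 41, 17 + 37) = Gamma(59, 54).
Total count: 8 + 6 + 7 + 1 + 3 + 8 + 8 = 41.
Total exposure: 7 weeks.
After the second batch: Gamma(59 + 41, 54 + 7) = Gamma(100, 61).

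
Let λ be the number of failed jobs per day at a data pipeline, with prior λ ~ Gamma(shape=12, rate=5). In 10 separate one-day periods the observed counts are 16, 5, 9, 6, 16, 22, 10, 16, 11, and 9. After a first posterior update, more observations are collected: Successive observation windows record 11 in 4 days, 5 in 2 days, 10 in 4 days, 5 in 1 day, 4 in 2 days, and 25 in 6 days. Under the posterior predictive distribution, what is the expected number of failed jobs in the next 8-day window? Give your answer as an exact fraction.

Total count: 16 + 5 + 9 + 6 + 16 + 22 + 10 + 16 + 11 + 9 = 120.
Total exposure: 10 days.
After the first batch: Gamma(12 + 120, 5 + 10) = Gamma(132, 15).
Total count: 11 + 5 + 10 + 5 + 4 + 25 = 60.
Total exposure: 4 + 2 + 4 + 1 + 2 + 6 = 19 days.
After the second batch: Gamma(132 + 60, 15 + 19) = Gamma(192, 34).
Predictive mean over an 8-day window = T·E[λ|data] = 8·192/34 = 768/17.

768/17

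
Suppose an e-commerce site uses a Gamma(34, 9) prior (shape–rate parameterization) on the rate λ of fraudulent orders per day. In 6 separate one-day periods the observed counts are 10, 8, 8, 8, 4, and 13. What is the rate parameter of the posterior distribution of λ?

15

Total count: 10 + 8 + 8 + 8 + 4 + 13 = 51.
Total exposure: 6 days.
Gamma(α, β) with Poisson data over total exposure Σt gives posterior Gamma(α+Σx, β+Σt) = Gamma(85, 15).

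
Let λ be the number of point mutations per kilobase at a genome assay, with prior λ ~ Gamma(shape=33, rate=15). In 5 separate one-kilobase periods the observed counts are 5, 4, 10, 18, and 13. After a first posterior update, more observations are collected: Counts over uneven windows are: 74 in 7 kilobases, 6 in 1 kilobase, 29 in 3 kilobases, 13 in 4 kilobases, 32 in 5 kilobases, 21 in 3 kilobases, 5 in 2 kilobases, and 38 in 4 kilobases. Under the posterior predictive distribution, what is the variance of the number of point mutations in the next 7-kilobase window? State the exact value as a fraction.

344/7

Total count: 5 + 4 + 10 + 18 + 13 = 50.
Total exposure: 5 kilobases.
After the first batch: Gamma(33 + 50, 15 + 5) = Gamma(83, 20).
Total count: 74 + 6 + 29 + 13 + 32 + 21 + 5 + 38 = 218.
Total exposure: 7 + 1 + 3 + 4 + 5 + 3 + 2 + 4 = 29 kilobases.
After the second batch: Gamma(83 + 218, 20 + 29) = Gamma(301, 49).
The posterior predictive for a window of length T is Negative Binomial with variance T·α'·(β'+T)/β'² = 7·301·56/2401 = 344/7.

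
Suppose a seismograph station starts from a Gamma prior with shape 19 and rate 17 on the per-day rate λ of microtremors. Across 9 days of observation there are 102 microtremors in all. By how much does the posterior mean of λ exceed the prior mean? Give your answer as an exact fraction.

1563/442

Total count 102 over total exposure 9 days.
Posterior: α' = 19 + 102 = 121, β' = 17 + 9 = 26.
Posterior mean = 121/26 = 121/26; prior mean = 19/17 = 19/17. Difference = 121/26 − 19/17 = 1563/442.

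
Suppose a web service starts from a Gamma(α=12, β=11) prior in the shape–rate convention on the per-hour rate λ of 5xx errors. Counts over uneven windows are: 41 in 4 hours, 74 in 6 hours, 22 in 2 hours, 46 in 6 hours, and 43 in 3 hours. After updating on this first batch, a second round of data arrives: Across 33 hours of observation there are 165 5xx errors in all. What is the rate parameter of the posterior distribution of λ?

Total count: 41 + 74 + 22 + 46 + 43 = 226.
Total exposure: 4 + 6 + 2 + 6 + 3 = 21 hours.
After the first batch: Gamma(12 + 226, 11 + 21) = Gamma(238, 32).
Total count 165 over total exposure 33 hours.
After the second batch: Gamma(238 + 165, 32 + 33) = Gamma(403, 65).

65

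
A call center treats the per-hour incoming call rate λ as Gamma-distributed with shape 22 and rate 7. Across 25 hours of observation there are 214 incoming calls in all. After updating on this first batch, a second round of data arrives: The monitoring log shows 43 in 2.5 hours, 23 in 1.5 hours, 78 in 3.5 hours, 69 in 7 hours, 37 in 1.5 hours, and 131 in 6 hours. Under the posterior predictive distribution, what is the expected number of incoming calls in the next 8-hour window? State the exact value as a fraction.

2468/27

Total count 214 over total exposure 25 hours.
After the first batch: Gamma(22 + 214, 7 + 25) = Gamma(236, 32).
Total count: 43 + 23 + 78 + 69 + 37 + 131 = 381.
Total exposure: 2.5 + 1.5 + 3.5 + 7 + 1.5 + 6 = 22 hours.
After the second batch: Gamma(236 + 381, 32 + 22) = Gamma(617, 54).
Predictive mean over an 8-hour window = T·E[λ|data] = 8·617/54 = 2468/27.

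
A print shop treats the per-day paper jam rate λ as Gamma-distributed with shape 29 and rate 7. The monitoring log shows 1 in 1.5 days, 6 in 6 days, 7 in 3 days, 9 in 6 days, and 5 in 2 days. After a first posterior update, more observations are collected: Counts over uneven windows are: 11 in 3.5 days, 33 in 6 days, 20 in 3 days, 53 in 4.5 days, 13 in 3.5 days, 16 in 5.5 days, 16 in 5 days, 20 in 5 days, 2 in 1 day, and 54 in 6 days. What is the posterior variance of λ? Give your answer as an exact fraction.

Total count: 1 + 6 + 7 + 9 + 5 = 28.
Total exposure: 1.5 + 6 + 3 + 6 + 2 = 18.5 days.
After the first batch: Gamma(29 + 28, 7 + 18.5) = Gamma(57, 51/2).
Total count: 11 + 33 + 20 + 53 + 13 + 16 + 16 + 20 + 2 + 54 = 238.
Total exposure: 3.5 + 6 + 3 + 4.5 + 3.5 + 5.5 + 5 + 5 + 1 + 6 = 43 days.
After the second batch: Gamma(57 + 238, 51/2 + 43) = Gamma(295, 137/2).
Posterior variance = α'/β'² = 295/(18769/4) = 1180/18769.

1180/18769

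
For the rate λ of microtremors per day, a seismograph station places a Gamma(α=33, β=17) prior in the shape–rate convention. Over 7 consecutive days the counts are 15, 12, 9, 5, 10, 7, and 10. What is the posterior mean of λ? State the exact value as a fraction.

Total count: 15 + 12 + 9 + 5 + 10 + 7 + 10 = 68.
Total exposure: 7 days.
Conjugate update: add total count to the shape and total exposure to the rate, giving Gamma(101, 24).
Posterior mean = α'/β' = 101/24.

101/24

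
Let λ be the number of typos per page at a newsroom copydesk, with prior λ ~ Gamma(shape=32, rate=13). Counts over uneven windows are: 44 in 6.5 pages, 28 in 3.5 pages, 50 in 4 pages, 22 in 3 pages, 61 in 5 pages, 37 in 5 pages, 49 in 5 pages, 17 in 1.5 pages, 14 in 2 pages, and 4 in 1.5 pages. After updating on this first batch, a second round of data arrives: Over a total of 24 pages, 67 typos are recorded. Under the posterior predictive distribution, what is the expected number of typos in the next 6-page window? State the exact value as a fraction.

Total count: 44 + 28 + 50 + 22 + 61 + 37 + 49 + 17 + 14 + 4 = 326.
Total exposure: 6.5 + 3.5 + 4 + 3 + 5 + 5 + 5 + 1.5 + 2 + 1.5 = 37 pages.
After the first batch: Gamma(32 + 326, 13 + 37) = Gamma(358, 50).
Total count 67 over total exposure 24 pages.
After the second batch: Gamma(358 + 67, 50 + 24) = Gamma(425, 74).
Predictive mean over a 6-page window = T·E[λ|data] = 6·425/74 = 1275/37.

1275/37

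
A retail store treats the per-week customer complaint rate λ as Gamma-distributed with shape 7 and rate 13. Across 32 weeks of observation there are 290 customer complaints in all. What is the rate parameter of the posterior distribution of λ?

45

Total count 290 over total exposure 32 weeks.
Conjugate update: add total count to the shape and total exposure to the rate, giving Gamma(297, 45).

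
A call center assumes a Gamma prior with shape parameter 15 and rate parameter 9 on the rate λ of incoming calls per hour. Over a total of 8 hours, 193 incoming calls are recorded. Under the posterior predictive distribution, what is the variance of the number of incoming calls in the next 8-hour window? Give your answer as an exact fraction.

41600/289

Total count 193 over total exposure 8 hours.
Conjugate update: add total count to the shape and total exposure to the rate, giving Gamma(208, 17).
The posterior predictive for a window of length T is Negative Binomial with variance T·α'·(β'+T)/β'² = 8·208·25/289 = 41600/289.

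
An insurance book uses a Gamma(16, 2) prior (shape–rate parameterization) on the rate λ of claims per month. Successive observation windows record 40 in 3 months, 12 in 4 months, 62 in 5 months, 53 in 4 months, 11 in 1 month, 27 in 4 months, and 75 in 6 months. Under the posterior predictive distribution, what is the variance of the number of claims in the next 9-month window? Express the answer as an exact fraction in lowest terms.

Total count: 40 + 12 + 62 + 53 + 11 + 27 + 75 = 280.
Total exposure: 3 + 4 + 5 + 4 + 1 + 4 + 6 = 27 months.
Conjugate update: add total count to the shape and total exposure to the rate, giving Gamma(296, 29).
The posterior predictive for a window of length T is Negative Binomial with variance T·α'·(β'+T)/β'² = 9·296·38/841 = 101232/841.

101232/841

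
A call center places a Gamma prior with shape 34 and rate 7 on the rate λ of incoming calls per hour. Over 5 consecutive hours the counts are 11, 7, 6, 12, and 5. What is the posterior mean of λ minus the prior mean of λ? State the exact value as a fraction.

Total count: 11 + 7 + 6 + 12 + 5 = 41.
Total exposure: 5 hours.
By Gamma–Poisson conjugacy, the posterior is Gamma(α + Σx, β + Σt) = Gamma(34 + 41, 7 + 5) = Gamma(75, 12).
Posterior mean = 75/12 = 25/4; prior mean = 34/7 = 34/7. Difference = 25/4 − 34/7 = 39/28.

39/28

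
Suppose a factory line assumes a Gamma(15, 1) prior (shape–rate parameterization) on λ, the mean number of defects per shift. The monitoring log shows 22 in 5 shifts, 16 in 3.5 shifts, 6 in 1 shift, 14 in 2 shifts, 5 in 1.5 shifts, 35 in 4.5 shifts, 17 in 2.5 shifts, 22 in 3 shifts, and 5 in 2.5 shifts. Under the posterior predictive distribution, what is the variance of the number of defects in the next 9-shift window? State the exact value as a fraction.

Total count: 22 + 16 + 6 + 14 + 5 + 35 + 17 + 22 + 5 = 142.
Total exposure: 5 + 3.5 + 1 + 2 + 1.5 + 4.5 + 2.5 + 3 + 2.5 = 25.5 shifts.
Gamma(α, β) with Poisson data over total exposure Σt gives posterior Gamma(α+Σx, β+Σt) = Gamma(157, 53/2).
The posterior predictive for a window of length T is Negative Binomial with variance T·α'·(β'+T)/β'² = 9·157·(71/2)/(2809/4) = 200646/2809.

200646/2809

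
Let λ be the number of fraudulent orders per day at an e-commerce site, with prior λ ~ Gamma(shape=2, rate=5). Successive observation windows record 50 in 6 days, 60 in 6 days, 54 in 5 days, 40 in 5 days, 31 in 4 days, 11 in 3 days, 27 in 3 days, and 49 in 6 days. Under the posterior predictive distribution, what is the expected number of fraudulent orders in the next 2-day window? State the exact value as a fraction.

648/43

Total count: 50 + 60 + 54 + 40 + 31 + 11 + 27 + 49 = 322.
Total exposure: 6 + 6 + 5 + 5 + 4 + 3 + 3 + 6 = 38 days.
Posterior: α' = 2 + 322 = 324, β' = 5 + 38 = 43.
Predictive mean over a 2-day window = T·E[λ|data] = 2·324/43 = 648/43.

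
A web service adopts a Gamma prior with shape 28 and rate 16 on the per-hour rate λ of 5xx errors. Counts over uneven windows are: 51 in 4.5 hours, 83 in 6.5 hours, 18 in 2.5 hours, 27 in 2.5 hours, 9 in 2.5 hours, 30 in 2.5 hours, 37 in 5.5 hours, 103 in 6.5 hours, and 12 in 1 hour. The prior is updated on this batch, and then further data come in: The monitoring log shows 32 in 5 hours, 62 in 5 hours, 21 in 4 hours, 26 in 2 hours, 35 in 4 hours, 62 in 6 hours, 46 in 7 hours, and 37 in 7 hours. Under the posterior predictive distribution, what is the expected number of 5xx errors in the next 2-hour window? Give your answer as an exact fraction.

Total count: 51 + 83 + 18 + 27 + 9 + 30 + 37 + 103 + 12 = 370.
Total exposure: 4.5 + 6.5 + 2.5 + 2.5 + 2.5 + 2.5 + 5.5 + 6.5 + 1 = 34 hours.
After the first batch: Gamma(28 + 370, 16 + 34) = Gamma(398, 50).
Total count: 32 + 62 + 21 + 26 + 35 + 62 + 46 + 37 = 321.
Total exposure: 5 + 5 + 4 + 2 + 4 + 6 + 7 + 7 = 40 hours.
After the second batch: Gamma(398 + 321, 50 + 40) = Gamma(719, 90).
Predictive mean over a 2-hour window = T·E[λ|data] = 2·719/90 = 719/45.

719/45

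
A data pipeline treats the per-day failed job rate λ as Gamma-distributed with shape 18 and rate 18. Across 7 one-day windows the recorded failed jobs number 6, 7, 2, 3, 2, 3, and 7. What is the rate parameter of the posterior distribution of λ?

25

Total count: 6 + 7 + 2 + 3 + 2 + 3 + 7 = 30.
Total exposure: 7 days.
Conjugate update: add total count to the shape and total exposure to the rate, giving Gamma(48, 25).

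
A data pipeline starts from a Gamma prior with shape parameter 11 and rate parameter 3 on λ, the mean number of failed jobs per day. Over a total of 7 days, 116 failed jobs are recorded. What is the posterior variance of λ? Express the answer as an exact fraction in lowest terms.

Total count 116 over total exposure 7 days.
The Gamma prior is conjugate for the Poisson rate, so λ | data ~ Gamma(11+116, 3+7) = Gamma(127, 10).
Posterior variance = α'/β'² = 127/100.

127/100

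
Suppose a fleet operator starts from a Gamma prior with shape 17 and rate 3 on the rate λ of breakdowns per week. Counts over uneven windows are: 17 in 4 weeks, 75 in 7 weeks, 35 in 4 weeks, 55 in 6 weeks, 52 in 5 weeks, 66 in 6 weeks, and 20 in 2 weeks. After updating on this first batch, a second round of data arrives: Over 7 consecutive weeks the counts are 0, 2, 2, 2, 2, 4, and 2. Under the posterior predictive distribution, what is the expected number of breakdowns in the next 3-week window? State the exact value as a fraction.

1053/44

Total count: 17 + 75 + 35 + 55 + 52 + 66 + 20 = 320.
Total exposure: 4 + 7 + 4 + 6 + 5 + 6 + 2 = 34 weeks.
After the first batch: Gamma(17 + 320, 3 + 34) = Gamma(337, 37).
Total count: 0 + 2 + 2 + 2 + 2 + 4 + 2 = 14.
Total exposure: 7 weeks.
After the second batch: Gamma(337 + 14, 37 + 7) = Gamma(351, 44).
Predictive mean over a 3-week window = T·E[λ|data] = 3·351/44 = 1053/44.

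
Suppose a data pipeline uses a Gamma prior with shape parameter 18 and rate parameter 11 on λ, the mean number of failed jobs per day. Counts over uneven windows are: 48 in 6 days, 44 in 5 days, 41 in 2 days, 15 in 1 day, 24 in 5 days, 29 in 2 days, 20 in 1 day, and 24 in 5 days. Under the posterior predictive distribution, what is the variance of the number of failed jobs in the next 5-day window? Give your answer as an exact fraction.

56545/1444

Total count: 48 + 44 + 41 + 15 + 24 + 29 + 20 + 24 = 245.
Total exposure: 6 + 5 + 2 + 1 + 5 + 2 + 1 + 5 = 27 days.
By Gamma–Poisson conjugacy, the posterior is Gamma(α + Σx, β + Σt) = Gamma(18 + 245, 11 + 27) = Gamma(263, 38).
The posterior predictive for a window of length T is Negative Binomial with variance T·α'·(β'+T)/β'² = 5·263·43/1444 = 56545/1444.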